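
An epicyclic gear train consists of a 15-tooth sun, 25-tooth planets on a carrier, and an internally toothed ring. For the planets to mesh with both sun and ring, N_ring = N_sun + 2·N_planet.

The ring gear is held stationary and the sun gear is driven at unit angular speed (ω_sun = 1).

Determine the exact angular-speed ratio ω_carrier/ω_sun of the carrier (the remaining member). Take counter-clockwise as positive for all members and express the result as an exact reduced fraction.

3/16

N_ring = 15 + 2·25 = 65
15(ω_s−ω_c) = −65(ω_r−ω_c),  ω_r=0, ω_s=1
15(1−ω_c) = −65(0−ω_c)  ⇒  80ω_c = 15  ⇒  ω_c = 3/16
ω_c/ω_s = 3/16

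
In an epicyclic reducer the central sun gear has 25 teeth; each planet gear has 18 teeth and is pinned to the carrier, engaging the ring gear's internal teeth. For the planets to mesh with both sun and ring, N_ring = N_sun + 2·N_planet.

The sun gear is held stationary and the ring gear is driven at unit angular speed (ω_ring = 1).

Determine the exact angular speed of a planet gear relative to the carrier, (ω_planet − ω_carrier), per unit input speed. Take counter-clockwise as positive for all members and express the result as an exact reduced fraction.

N_ring = 25 + 2·18 = 61
25(ω_s−ω_c) = −61(ω_r−ω_c),  ω_s=0, ω_r=1
25(0−ω_c) = −61(1−ω_c)  ⇒  86ω_c = 61  ⇒  ω_c = 61/86
sun–planet: 25·(0−61/86) = −18·(ω_p−ω_c)  ⇒  ω_p−ω_c = −(25/18)·(-61/86) = 1525/1548

1525/1548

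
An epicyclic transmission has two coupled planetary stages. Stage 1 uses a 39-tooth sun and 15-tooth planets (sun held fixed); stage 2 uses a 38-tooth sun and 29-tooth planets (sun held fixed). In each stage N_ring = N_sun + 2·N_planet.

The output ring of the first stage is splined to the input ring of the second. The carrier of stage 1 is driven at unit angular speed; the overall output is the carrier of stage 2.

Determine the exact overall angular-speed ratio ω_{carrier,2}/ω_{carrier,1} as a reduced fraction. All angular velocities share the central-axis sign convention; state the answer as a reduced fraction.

Stage 1: N_ring = 39 + 2·15 = 69
Stage 1: 39(ω_s−ω_c) = −69(ω_r−ω_c),  ω_s=0, ω_c=1
Stage 1: ω_r = 1 − (39/69)(0−1) = 36/23
  ⇒ ω_r¹/ω_c¹ = 36/23
Stage 2: N_ring = 38 + 2·29 = 96
Stage 2: 38(ω_s−ω_c) = −96(ω_r−ω_c),  ω_s=0, ω_r=1
Stage 2: 38(0−ω_c) = −96(1−ω_c)  ⇒  134ω_c = 96  ⇒  ω_c = 48/67
  ⇒ ω_c²/ω_r² = 48/67
Coupling ω_r² = ω_r¹ ⇒ overall = 36/23 × 48/67 = 1728/1541

1728/1541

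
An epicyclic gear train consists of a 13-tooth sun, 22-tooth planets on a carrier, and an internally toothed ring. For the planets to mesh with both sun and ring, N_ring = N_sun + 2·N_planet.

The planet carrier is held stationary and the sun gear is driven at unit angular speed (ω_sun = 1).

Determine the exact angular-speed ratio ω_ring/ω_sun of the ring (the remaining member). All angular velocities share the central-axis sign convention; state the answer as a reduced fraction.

N_ring = 13 + 2·22 = 57
13(ω_s−ω_c) = −57(ω_r−ω_c),  ω_c=0, ω_s=1
ω_r = 0 − (13/57)(1−0) = -13/57
ω_r/ω_s = -13/57

-13/57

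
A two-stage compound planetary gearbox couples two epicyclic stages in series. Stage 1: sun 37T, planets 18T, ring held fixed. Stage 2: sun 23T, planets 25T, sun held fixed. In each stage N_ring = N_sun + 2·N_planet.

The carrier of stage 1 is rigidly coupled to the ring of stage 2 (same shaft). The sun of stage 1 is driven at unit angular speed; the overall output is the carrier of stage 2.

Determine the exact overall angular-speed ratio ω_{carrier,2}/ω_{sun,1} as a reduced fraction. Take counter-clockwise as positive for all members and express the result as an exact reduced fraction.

Stage 1: N_ring = 37 + 2·18 = 73
Stage 1: 37(ω_s−ω_c) = −73(ω_r−ω_c),  ω_r=0, ω_s=1
Stage 1: 37(1−ω_c) = −73(0−ω_c)  ⇒  110ω_c = 37  ⇒  ω_c = 37/110
  ⇒ ω_c¹/ω_s¹ = 37/110
Stage 2: N_ring = 23 + 2·25 = 73
Stage 2: 23(ω_s−ω_c) = −73(ω_r−ω_c),  ω_s=0, ω_r=1
Stage 2: 23(0−ω_c) = −73(1−ω_c)  ⇒  96ω_c = 73  ⇒  ω_c = 73/96
  ⇒ ω_c²/ω_r² = 73/96
Coupling ω_r² = ω_c¹ ⇒ overall = 37/110 × 73/96 = 2701/10560

2701/10560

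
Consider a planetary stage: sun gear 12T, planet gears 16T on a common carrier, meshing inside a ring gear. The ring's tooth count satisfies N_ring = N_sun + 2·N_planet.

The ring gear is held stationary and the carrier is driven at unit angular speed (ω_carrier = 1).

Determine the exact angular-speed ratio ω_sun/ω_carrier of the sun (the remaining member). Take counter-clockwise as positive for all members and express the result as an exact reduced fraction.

N_ring = 12 + 2·16 = 44
12(ω_s−ω_c) = −44(ω_r−ω_c),  ω_r=0, ω_c=1
ω_s = 1 − (44/12)(0−1) = 14/3
ω_s/ω_c = 14/3

14/3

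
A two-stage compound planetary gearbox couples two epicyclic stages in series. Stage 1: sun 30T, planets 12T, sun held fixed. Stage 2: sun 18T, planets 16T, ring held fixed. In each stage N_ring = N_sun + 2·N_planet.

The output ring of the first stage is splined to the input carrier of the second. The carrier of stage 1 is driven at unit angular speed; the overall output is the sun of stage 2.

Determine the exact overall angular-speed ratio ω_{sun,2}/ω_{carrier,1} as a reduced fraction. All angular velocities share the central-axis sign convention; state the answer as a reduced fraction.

476/81

Stage 1: N_ring = 30 + 2·12 = 54
Stage 1: 30(ω_s−ω_c) = −54(ω_r−ω_c),  ω_s=0, ω_c=1
Stage 1: ω_r = 1 − (30/54)(0−1) = 14/9
  ⇒ ω_r¹/ω_c¹ = 14/9
Stage 2: N_ring = 18 + 2·16 = 50
Stage 2: 18(ω_s−ω_c) = −50(ω_r−ω_c),  ω_r=0, ω_c=1
Stage 2: ω_s = 1 − (50/18)(0−1) = 34/9
  ⇒ ω_s²/ω_c² = 34/9
Coupling ω_c² = ω_r¹ ⇒ overall = 14/9 × 34/9 = 476/81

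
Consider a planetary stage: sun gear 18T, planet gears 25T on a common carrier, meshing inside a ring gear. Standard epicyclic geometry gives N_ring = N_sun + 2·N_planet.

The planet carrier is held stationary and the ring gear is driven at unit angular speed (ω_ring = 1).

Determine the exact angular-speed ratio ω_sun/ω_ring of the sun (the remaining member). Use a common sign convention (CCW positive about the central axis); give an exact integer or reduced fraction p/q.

N_ring = 18 + 2·25 = 68
18(ω_s−ω_c) = −68(ω_r−ω_c),  ω_c=0, ω_r=1
ω_s = 0 − (68/18)(1−0) = -34/9
ω_s/ω_r = -34/9

-34/9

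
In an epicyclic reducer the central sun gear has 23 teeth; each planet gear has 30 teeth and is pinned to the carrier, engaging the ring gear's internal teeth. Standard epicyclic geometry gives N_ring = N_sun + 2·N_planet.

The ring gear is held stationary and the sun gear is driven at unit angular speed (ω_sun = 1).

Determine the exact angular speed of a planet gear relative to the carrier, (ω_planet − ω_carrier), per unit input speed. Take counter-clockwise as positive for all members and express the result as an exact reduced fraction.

-1909/3180

N_ring = 23 + 2·30 = 83
23(ω_s−ω_c) = −83(ω_r−ω_c),  ω_r=0, ω_s=1
23(1−ω_c) = −83(0−ω_c)  ⇒  106ω_c = 23  ⇒  ω_c = 23/106
sun–planet: 23·(1−23/106) = −30·(ω_p−ω_c)  ⇒  ω_p−ω_c = −(23/30)·(83/106) = -1909/3180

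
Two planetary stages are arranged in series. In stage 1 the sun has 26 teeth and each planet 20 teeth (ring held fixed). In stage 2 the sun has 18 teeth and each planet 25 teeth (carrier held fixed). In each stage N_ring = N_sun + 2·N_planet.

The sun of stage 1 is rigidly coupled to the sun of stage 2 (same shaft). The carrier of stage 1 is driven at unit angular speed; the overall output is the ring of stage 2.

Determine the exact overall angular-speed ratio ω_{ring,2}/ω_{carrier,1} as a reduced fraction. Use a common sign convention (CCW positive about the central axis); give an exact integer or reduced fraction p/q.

-207/221

Stage 1: N_ring = 26 + 2·20 = 66
Stage 1: 26(ω_s−ω_c) = −66(ω_r−ω_c),  ω_r=0, ω_c=1
Stage 1: ω_s = 1 − (66/26)(0−1) = 46/13
  ⇒ ω_s¹/ω_c¹ = 46/13
Stage 2: N_ring = 18 + 2·25 = 68
Stage 2: 18(ω_s−ω_c) = −68(ω_r−ω_c),  ω_c=0, ω_s=1
Stage 2: ω_r = 0 − (18/68)(1−0) = -9/34
  ⇒ ω_r²/ω_s² = -9/34
Coupling ω_s² = ω_s¹ ⇒ overall = 46/13 × -9/34 = -207/221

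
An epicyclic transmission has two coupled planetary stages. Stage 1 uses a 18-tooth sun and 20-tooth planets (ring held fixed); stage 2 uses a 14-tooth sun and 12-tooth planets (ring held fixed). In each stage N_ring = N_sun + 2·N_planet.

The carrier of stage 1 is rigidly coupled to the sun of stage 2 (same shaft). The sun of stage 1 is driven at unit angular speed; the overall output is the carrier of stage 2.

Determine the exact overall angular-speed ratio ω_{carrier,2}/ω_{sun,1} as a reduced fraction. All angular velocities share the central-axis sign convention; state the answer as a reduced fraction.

63/988

Stage 1: N_ring = 18 + 2·20 = 58
Stage 1: 18(ω_s−ω_c) = −58(ω_r−ω_c),  ω_r=0, ω_s=1
Stage 1: 18(1−ω_c) = −58(0−ω_c)  ⇒  76ω_c = 18  ⇒  ω_c = 9/38
  ⇒ ω_c¹/ω_s¹ = 9/38
Stage 2: N_ring = 14 + 2·12 = 38
Stage 2: 14(ω_s−ω_c) = −38(ω_r−ω_c),  ω_r=0, ω_s=1
Stage 2: 14(1−ω_c) = −38(0−ω_c)  ⇒  52ω_c = 14  ⇒  ω_c = 7/26
  ⇒ ω_c²/ω_s² = 7/26
Coupling ω_s² = ω_c¹ ⇒ overall = 9/38 × 7/26 = 63/988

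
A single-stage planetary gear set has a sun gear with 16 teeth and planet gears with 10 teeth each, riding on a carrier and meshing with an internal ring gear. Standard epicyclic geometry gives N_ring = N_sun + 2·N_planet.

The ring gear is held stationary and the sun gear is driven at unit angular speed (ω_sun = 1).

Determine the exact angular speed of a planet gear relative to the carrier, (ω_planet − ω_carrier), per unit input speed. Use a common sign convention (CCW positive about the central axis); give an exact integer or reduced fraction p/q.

N_ring = 16 + 2·10 = 36
16(ω_s−ω_c) = −36(ω_r−ω_c),  ω_r=0, ω_s=1
16(1−ω_c) = −36(0−ω_c)  ⇒  52ω_c = 16  ⇒  ω_c = 4/13
sun–planet: 16·(1−4/13) = −10·(ω_p−ω_c)  ⇒  ω_p−ω_c = −(16/10)·(9/13) = -72/65

-72/65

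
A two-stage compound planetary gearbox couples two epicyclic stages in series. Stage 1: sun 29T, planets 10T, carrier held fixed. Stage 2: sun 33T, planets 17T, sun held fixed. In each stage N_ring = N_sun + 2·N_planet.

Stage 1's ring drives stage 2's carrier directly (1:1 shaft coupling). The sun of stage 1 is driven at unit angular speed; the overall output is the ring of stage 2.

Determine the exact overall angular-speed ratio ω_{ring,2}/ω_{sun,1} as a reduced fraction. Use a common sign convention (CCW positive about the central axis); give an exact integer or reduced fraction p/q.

Stage 1: N_ring = 29 + 2·10 = 49
Stage 1: 29(ω_s−ω_c) = −49(ω_r−ω_c),  ω_c=0, ω_s=1
Stage 1: ω_r = 0 − (29/49)(1−0) = -29/49
  ⇒ ω_r¹/ω_s¹ = -29/49
Stage 2: N_ring = 33 + 2·17 = 67
Stage 2: 33(ω_s−ω_c) = −67(ω_r−ω_c),  ω_s=0, ω_c=1
Stage 2: ω_r = 1 − (33/67)(0−1) = 100/67
  ⇒ ω_r²/ω_c² = 100/67
Coupling ω_c² = ω_r¹ ⇒ overall = -29/49 × 100/67 = -2900/3283

-2900/3283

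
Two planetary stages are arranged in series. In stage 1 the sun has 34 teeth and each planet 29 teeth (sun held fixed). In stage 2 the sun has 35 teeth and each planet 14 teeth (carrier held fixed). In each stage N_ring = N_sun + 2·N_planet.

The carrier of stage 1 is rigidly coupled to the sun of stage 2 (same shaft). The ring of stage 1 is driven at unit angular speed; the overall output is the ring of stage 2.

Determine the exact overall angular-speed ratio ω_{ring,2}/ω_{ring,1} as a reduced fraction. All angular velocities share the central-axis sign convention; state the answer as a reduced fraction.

-230/567

Stage 1: N_ring = 34 + 2·29 = 92
Stage 1: 34(ω_s−ω_c) = −92(ω_r−ω_c),  ω_s=0, ω_r=1
Stage 1: 34(0−ω_c) = −92(1−ω_c)  ⇒  126ω_c = 92  ⇒  ω_c = 46/63
  ⇒ ω_c¹/ω_r¹ = 46/63
Stage 2: N_ring = 35 + 2·14 = 63
Stage 2: 35(ω_s−ω_c) = −63(ω_r−ω_c),  ω_c=0, ω_s=1
Stage 2: ω_r = 0 − (35/63)(1−0) = -5/9
  ⇒ ω_r²/ω_s² = -5/9
Coupling ω_s² = ω_c¹ ⇒ overall = 46/63 × -5/9 = -230/567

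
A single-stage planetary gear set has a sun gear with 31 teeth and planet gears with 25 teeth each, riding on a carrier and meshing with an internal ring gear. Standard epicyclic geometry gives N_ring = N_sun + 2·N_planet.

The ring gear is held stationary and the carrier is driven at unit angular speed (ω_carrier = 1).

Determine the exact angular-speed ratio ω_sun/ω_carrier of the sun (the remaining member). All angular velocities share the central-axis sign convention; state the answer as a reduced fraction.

112/31

N_ring = 31 + 2·25 = 81
31(ω_s−ω_c) = −81(ω_r−ω_c),  ω_r=0, ω_c=1
ω_s = 1 − (81/31)(0−1) = 112/31
ω_s/ω_c = 112/31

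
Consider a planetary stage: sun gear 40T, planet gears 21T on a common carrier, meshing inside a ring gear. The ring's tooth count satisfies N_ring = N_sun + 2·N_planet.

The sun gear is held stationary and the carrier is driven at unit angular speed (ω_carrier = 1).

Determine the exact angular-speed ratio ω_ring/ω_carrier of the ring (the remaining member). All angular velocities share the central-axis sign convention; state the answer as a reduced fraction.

N_ring = 40 + 2·21 = 82
40(ω_s−ω_c) = −82(ω_r−ω_c),  ω_s=0, ω_c=1
ω_r = 1 − (40/82)(0−1) = 61/41
ω_r/ω_c = 61/41

61/41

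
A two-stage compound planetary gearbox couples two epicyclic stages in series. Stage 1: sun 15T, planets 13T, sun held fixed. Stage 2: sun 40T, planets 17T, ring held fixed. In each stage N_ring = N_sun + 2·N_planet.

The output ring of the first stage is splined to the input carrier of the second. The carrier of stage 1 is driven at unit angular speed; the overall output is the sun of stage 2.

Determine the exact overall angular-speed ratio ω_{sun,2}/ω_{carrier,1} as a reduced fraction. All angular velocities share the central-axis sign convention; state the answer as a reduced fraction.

Stage 1: N_ring = 15 + 2·13 = 41
Stage 1: 15(ω_s−ω_c) = −41(ω_r−ω_c),  ω_s=0, ω_c=1
Stage 1: ω_r = 1 − (15/41)(0−1) = 56/41
  ⇒ ω_r¹/ω_c¹ = 56/41
Stage 2: N_ring = 40 + 2·17 = 74
Stage 2: 40(ω_s−ω_c) = −74(ω_r−ω_c),  ω_r=0, ω_c=1
Stage 2: ω_s = 1 − (74/40)(0−1) = 57/20
  ⇒ ω_s²/ω_c² = 57/20
Coupling ω_c² = ω_r¹ ⇒ overall = 56/41 × 57/20 = 798/205

798/205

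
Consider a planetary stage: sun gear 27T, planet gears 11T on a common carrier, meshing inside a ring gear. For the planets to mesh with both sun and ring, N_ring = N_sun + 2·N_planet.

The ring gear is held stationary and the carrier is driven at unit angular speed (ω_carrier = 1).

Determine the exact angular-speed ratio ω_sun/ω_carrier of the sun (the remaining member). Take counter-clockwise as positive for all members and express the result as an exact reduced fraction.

N_ring = 27 + 2·11 = 49
27(ω_s−ω_c) = −49(ω_r−ω_c),  ω_r=0, ω_c=1
ω_s = 1 − (49/27)(0−1) = 76/27
ω_s/ω_c = 76/27

76/27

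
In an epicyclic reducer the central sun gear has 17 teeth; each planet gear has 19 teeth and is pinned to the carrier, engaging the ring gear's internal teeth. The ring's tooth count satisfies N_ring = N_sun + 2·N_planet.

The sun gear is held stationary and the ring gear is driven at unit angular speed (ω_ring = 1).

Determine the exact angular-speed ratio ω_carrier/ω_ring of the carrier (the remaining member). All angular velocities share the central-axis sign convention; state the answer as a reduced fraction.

55/72

N_ring = 17 + 2·19 = 55
17(ω_s−ω_c) = −55(ω_r−ω_c),  ω_s=0, ω_r=1
17(0−ω_c) = −55(1−ω_c)  ⇒  72ω_c = 55  ⇒  ω_c = 55/72
ω_c/ω_r = 55/72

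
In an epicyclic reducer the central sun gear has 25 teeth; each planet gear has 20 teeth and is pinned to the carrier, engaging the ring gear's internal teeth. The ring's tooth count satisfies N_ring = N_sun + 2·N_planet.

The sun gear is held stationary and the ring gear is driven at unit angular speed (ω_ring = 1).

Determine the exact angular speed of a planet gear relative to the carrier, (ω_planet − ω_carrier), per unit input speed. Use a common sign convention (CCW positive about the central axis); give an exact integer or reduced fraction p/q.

N_ring = 25 + 2·20 = 65
25(ω_s−ω_c) = −65(ω_r−ω_c),  ω_s=0, ω_r=1
25(0−ω_c) = −65(1−ω_c)  ⇒  90ω_c = 65  ⇒  ω_c = 13/18
sun–planet: 25·(0−13/18) = −20·(ω_p−ω_c)  ⇒  ω_p−ω_c = −(25/20)·(-13/18) = 65/72

65/72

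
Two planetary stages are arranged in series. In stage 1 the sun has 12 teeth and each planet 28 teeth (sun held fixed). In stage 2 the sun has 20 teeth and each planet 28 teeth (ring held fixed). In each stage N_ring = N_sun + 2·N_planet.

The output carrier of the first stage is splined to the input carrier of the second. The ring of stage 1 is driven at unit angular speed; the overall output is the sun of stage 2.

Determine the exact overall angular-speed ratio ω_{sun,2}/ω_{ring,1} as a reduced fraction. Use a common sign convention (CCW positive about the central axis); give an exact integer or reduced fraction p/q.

Stage 1: N_ring = 12 + 2·28 = 68
Stage 1: 12(ω_s−ω_c) = −68(ω_r−ω_c),  ω_s=0, ω_r=1
Stage 1: 12(0−ω_c) = −68(1−ω_c)  ⇒  80ω_c = 68  ⇒  ω_c = 17/20
  ⇒ ω_c¹/ω_r¹ = 17/20
Stage 2: N_ring = 20 + 2·28 = 76
Stage 2: 20(ω_s−ω_c) = −76(ω_r−ω_c),  ω_r=0, ω_c=1
Stage 2: ω_s = 1 − (76/20)(0−1) = 24/5
  ⇒ ω_s²/ω_c² = 24/5
Coupling ω_c² = ω_c¹ ⇒ overall = 17/20 × 24/5 = 102/25

102/25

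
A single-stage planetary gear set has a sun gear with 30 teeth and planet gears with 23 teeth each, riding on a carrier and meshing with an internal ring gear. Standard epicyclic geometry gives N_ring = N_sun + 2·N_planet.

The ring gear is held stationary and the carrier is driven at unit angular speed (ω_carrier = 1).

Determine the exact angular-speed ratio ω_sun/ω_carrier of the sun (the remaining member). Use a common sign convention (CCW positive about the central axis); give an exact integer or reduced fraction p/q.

N_ring = 30 + 2·23 = 76
30(ω_s−ω_c) = −76(ω_r−ω_c),  ω_r=0, ω_c=1
ω_s = 1 − (76/30)(0−1) = 53/15
ω_s/ω_c = 53/15

53/15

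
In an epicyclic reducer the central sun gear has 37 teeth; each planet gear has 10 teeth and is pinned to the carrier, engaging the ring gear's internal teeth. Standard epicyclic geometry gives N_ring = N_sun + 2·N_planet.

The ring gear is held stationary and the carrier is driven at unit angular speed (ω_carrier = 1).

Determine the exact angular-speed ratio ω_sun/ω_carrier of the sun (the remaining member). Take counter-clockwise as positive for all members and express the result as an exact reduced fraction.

94/37

N_ring = 37 + 2·10 = 57
37(ω_s−ω_c) = −57(ω_r−ω_c),  ω_r=0, ω_c=1
ω_s = 1 − (57/37)(0−1) = 94/37
ω_s/ω_c = 94/37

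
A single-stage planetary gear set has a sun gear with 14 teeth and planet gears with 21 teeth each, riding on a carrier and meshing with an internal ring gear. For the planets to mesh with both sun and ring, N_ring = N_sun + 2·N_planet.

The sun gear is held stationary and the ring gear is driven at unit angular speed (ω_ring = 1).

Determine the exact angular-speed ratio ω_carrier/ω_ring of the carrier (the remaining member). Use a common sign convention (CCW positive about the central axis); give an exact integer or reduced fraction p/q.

N_ring = 14 + 2·21 = 56
14(ω_s−ω_c) = −56(ω_r−ω_c),  ω_s=0, ω_r=1
14(0−ω_c) = −56(1−ω_c)  ⇒  70ω_c = 56  ⇒  ω_c = 4/5
ω_c/ω_r = 4/5

4/5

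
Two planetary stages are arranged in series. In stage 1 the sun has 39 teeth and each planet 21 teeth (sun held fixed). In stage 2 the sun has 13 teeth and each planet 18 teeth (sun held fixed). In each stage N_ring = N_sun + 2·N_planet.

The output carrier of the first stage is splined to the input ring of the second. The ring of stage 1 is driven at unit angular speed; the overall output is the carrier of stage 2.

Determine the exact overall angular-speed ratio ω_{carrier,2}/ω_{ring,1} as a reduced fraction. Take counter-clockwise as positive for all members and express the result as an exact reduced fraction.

Stage 1: N_ring = 39 + 2·21 = 81
Stage 1: 39(ω_s−ω_c) = −81(ω_r−ω_c),  ω_s=0, ω_r=1
Stage 1: 39(0−ω_c) = −81(1−ω_c)  ⇒  120ω_c = 81  ⇒  ω_c = 27/40
  ⇒ ω_c¹/ω_r¹ = 27/40
Stage 2: N_ring = 13 + 2·18 = 49
Stage 2: 13(ω_s−ω_c) = −49(ω_r−ω_c),  ω_s=0, ω_r=1
Stage 2: 13(0−ω_c) = −49(1−ω_c)  ⇒  62ω_c = 49  ⇒  ω_c = 49/62
  ⇒ ω_c²/ω_r² = 49/62
Coupling ω_r² = ω_c¹ ⇒ overall = 27/40 × 49/62 = 1323/2480

1323/2480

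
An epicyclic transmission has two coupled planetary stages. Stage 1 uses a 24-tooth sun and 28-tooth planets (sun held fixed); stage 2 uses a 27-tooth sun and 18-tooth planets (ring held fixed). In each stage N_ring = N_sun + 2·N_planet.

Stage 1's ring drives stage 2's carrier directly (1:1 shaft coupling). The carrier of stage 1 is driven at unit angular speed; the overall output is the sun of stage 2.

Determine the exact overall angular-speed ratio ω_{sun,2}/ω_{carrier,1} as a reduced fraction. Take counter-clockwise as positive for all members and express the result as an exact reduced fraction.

Stage 1: N_ring = 24 + 2·28 = 80
Stage 1: 24(ω_s−ω_c) = −80(ω_r−ω_c),  ω_s=0, ω_c=1
Stage 1: ω_r = 1 − (24/80)(0−1) = 13/10
  ⇒ ω_r¹/ω_c¹ = 13/10
Stage 2: N_ring = 27 + 2·18 = 63
Stage 2: 27(ω_s−ω_c) = −63(ω_r−ω_c),  ω_r=0, ω_c=1
Stage 2: ω_s = 1 − (63/27)(0−1) = 10/3
  ⇒ ω_s²/ω_c² = 10/3
Coupling ω_c² = ω_r¹ ⇒ overall = 13/10 × 10/3 = 13/3

13/3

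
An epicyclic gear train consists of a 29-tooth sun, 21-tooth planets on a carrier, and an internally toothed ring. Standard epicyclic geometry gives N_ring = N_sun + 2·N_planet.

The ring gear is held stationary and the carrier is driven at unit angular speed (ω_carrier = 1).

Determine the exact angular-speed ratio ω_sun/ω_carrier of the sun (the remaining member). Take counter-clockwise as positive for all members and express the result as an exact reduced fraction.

N_ring = 29 + 2·21 = 71
29(ω_s−ω_c) = −71(ω_r−ω_c),  ω_r=0, ω_c=1
ω_s = 1 − (71/29)(0−1) = 100/29
ω_s/ω_c = 100/29

100/29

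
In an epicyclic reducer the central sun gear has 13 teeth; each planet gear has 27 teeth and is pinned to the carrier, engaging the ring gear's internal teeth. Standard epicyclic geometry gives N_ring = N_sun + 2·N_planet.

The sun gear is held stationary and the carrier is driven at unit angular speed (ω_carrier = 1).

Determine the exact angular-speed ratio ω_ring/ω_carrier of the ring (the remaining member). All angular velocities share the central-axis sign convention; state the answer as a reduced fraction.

N_ring = 13 + 2·27 = 67
13(ω_s−ω_c) = −67(ω_r−ω_c),  ω_s=0, ω_c=1
ω_r = 1 − (13/67)(0−1) = 80/67
ω_r/ω_c = 80/67

80/67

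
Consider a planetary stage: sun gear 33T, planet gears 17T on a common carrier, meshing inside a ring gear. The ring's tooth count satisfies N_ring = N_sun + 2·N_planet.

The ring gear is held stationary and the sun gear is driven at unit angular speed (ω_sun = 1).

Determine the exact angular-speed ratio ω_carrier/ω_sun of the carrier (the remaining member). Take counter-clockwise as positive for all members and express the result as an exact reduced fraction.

N_ring = 33 + 2·17 = 67
33(ω_s−ω_c) = −67(ω_r−ω_c),  ω_r=0, ω_s=1
33(1−ω_c) = −67(0−ω_c)  ⇒  100ω_c = 33  ⇒  ω_c = 33/100
ω_c/ω_s = 33/100

33/100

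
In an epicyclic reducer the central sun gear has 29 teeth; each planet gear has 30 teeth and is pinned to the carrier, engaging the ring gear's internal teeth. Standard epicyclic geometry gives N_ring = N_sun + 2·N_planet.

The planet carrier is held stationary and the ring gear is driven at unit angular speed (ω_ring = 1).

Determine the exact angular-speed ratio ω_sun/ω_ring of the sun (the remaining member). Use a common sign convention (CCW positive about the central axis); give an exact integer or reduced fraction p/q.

-89/29

N_ring = 29 + 2·30 = 89
29(ω_s−ω_c) = −89(ω_r−ω_c),  ω_c=0, ω_r=1
ω_s = 0 − (89/29)(1−0) = -89/29
ω_s/ω_r = -89/29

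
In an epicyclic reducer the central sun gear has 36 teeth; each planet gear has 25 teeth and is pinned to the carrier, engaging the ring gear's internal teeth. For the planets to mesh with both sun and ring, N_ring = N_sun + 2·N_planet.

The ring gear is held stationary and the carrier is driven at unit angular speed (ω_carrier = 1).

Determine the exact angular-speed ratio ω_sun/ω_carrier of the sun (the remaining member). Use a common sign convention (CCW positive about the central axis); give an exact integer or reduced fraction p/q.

N_ring = 36 + 2·25 = 86
36(ω_s−ω_c) = −86(ω_r−ω_c),  ω_r=0, ω_c=1
ω_s = 1 − (86/36)(0−1) = 61/18
ω_s/ω_c = 61/18

61/18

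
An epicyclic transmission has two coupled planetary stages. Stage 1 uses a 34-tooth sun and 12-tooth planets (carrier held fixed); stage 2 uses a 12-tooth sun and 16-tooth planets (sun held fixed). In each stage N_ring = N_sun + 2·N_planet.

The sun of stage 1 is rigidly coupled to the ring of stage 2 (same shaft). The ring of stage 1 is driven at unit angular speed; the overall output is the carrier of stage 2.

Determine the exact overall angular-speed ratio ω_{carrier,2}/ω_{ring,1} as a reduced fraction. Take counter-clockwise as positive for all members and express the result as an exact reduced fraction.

-319/238

Stage 1: N_ring = 34 + 2·12 = 58
Stage 1: 34(ω_s−ω_c) = −58(ω_r−ω_c),  ω_c=0, ω_r=1
Stage 1: ω_s = 0 − (58/34)(1−0) = -29/17
  ⇒ ω_s¹/ω_r¹ = -29/17
Stage 2: N_ring = 12 + 2·16 = 44
Stage 2: 12(ω_s−ω_c) = −44(ω_r−ω_c),  ω_s=0, ω_r=1
Stage 2: 12(0−ω_c) = −44(1−ω_c)  ⇒  56ω_c = 44  ⇒  ω_c = 11/14
  ⇒ ω_c²/ω_r² = 11/14
Coupling ω_r² = ω_s¹ ⇒ overall = -29/17 × 11/14 = -319/238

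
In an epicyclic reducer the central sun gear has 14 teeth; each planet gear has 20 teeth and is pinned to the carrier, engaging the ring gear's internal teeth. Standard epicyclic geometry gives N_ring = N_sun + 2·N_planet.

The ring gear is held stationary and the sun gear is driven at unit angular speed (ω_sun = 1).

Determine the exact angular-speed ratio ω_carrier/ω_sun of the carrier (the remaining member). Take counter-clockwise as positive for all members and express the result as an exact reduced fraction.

N_ring = 14 + 2·20 = 54
14(ω_s−ω_c) = −54(ω_r−ω_c),  ω_r=0, ω_s=1
14(1−ω_c) = −54(0−ω_c)  ⇒  68ω_c = 14  ⇒  ω_c = 7/34
ω_c/ω_s = 7/34

7/34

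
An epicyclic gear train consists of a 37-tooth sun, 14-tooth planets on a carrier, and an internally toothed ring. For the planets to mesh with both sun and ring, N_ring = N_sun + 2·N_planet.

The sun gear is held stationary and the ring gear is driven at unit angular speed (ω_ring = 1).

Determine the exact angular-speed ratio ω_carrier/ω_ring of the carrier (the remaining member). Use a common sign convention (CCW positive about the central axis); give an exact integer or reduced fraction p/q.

65/102

N_ring = 37 + 2·14 = 65
37(ω_s−ω_c) = −65(ω_r−ω_c),  ω_s=0, ω_r=1
37(0−ω_c) = −65(1−ω_c)  ⇒  102ω_c = 65  ⇒  ω_c = 65/102
ω_c/ω_r = 65/102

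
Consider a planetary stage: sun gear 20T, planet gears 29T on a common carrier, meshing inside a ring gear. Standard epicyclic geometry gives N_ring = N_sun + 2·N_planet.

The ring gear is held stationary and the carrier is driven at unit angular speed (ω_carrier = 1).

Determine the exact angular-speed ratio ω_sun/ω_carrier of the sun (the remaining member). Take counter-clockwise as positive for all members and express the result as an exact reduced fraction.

N_ring = 20 + 2·29 = 78
20(ω_s−ω_c) = −78(ω_r−ω_c),  ω_r=0, ω_c=1
ω_s = 1 − (78/20)(0−1) = 49/10
ω_s/ω_c = 49/10

49/10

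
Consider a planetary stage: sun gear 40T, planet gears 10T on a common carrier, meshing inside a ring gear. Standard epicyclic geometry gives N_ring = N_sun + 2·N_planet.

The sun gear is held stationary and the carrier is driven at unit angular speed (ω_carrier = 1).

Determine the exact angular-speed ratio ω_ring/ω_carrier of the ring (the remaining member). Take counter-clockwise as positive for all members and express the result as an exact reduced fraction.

N_ring = 40 + 2·10 = 60
40(ω_s−ω_c) = −60(ω_r−ω_c),  ω_s=0, ω_c=1
ω_r = 1 − (40/60)(0−1) = 5/3
ω_r/ω_c = 5/3

5/3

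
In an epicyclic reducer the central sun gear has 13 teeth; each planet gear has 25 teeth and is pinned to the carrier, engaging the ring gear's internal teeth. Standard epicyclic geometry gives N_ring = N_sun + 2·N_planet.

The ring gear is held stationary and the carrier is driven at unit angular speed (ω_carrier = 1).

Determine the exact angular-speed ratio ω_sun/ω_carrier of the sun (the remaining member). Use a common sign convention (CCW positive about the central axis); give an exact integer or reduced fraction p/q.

76/13

N_ring = 13 + 2·25 = 63
13(ω_s−ω_c) = −63(ω_r−ω_c),  ω_r=0, ω_c=1
ω_s = 1 − (63/13)(0−1) = 76/13
ω_s/ω_c = 76/13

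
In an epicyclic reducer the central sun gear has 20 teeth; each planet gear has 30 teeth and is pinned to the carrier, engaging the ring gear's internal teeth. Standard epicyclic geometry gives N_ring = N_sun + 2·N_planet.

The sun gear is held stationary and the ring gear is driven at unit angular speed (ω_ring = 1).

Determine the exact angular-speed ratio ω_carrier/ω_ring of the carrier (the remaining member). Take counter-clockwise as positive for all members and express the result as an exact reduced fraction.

N_ring = 20 + 2·30 = 80
20(ω_s−ω_c) = −80(ω_r−ω_c),  ω_s=0, ω_r=1
20(0−ω_c) = −80(1−ω_c)  ⇒  100ω_c = 80  ⇒  ω_c = 4/5
ω_c/ω_r = 4/5

4/5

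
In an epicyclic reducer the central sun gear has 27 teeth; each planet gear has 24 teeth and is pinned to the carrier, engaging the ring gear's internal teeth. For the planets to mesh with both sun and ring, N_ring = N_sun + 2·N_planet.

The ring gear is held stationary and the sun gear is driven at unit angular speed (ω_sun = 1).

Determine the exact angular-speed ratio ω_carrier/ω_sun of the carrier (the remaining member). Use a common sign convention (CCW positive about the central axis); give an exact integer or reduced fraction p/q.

N_ring = 27 + 2·24 = 75
27(ω_s−ω_c) = −75(ω_r−ω_c),  ω_r=0, ω_s=1
27(1−ω_c) = −75(0−ω_c)  ⇒  102ω_c = 27  ⇒  ω_c = 9/34
ω_c/ω_s = 9/34

9/34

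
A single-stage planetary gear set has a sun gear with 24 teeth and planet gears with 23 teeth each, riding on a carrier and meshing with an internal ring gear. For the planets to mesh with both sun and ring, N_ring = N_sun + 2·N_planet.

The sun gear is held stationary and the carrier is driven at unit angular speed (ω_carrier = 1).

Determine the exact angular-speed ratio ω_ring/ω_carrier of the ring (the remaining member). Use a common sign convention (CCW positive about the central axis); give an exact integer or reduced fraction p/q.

N_ring = 24 + 2·23 = 70
24(ω_s−ω_c) = −70(ω_r−ω_c),  ω_s=0, ω_c=1
ω_r = 1 − (24/70)(0−1) = 47/35
ω_r/ω_c = 47/35

47/35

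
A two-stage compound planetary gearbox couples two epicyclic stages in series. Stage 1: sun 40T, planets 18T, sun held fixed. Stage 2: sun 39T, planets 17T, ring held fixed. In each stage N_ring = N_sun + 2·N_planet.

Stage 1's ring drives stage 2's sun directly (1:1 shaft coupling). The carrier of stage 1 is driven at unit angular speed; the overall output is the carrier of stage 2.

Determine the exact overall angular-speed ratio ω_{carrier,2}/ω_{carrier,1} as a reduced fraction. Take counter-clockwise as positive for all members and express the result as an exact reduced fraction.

Stage 1: N_ring = 40 + 2·18 = 76
Stage 1: 40(ω_s−ω_c) = −76(ω_r−ω_c),  ω_s=0, ω_c=1
Stage 1: ω_r = 1 − (40/76)(0−1) = 29/19
  ⇒ ω_r¹/ω_c¹ = 29/19
Stage 2: N_ring = 39 + 2·17 = 73
Stage 2: 39(ω_s−ω_c) = −73(ω_r−ω_c),  ω_r=0, ω_s=1
Stage 2: 39(1−ω_c) = −73(0−ω_c)  ⇒  112ω_c = 39  ⇒  ω_c = 39/112
  ⇒ ω_c²/ω_s² = 39/112
Coupling ω_s² = ω_r¹ ⇒ overall = 29/19 × 39/112 = 1131/2128

1131/2128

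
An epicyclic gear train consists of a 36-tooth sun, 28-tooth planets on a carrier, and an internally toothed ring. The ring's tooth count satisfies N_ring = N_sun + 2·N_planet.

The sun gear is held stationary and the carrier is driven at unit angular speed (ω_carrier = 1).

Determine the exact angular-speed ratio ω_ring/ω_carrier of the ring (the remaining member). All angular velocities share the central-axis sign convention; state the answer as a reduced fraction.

32/23

N_ring = 36 + 2·28 = 92
36(ω_s−ω_c) = −92(ω_r−ω_c),  ω_s=0, ω_c=1
ω_r = 1 − (36/92)(0−1) = 32/23
ω_r/ω_c = 32/23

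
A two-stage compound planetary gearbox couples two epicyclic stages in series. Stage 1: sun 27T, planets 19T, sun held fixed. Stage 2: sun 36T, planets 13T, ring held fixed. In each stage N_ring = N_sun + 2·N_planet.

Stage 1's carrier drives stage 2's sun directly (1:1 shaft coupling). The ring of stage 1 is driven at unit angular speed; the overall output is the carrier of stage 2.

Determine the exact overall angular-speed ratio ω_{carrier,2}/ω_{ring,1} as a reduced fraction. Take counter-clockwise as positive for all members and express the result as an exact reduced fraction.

Stage 1: N_ring = 27 + 2·19 = 65
Stage 1: 27(ω_s−ω_c) = −65(ω_r−ω_c),  ω_s=0, ω_r=1
Stage 1: 27(0−ω_c) = −65(1−ω_c)  ⇒  92ω_c = 65  ⇒  ω_c = 65/92
  ⇒ ω_c¹/ω_r¹ = 65/92
Stage 2: N_ring = 36 + 2·13 = 62
Stage 2: 36(ω_s−ω_c) = −62(ω_r−ω_c),  ω_r=0, ω_s=1
Stage 2: 36(1−ω_c) = −62(0−ω_c)  ⇒  98ω_c = 36  ⇒  ω_c = 18/49
  ⇒ ω_c²/ω_s² = 18/49
Coupling ω_s² = ω_c¹ ⇒ overall = 65/92 × 18/49 = 585/2254

585/2254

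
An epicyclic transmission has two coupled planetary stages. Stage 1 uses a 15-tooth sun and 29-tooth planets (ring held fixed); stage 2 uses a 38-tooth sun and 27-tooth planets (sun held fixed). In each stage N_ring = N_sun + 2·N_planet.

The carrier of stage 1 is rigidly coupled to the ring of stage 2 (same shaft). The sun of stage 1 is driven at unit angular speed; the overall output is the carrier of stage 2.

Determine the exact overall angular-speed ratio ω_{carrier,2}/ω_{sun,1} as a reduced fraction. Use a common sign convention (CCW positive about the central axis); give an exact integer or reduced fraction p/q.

Stage 1: N_ring = 15 + 2·29 = 73
Stage 1: 15(ω_s−ω_c) = −73(ω_r−ω_c),  ω_r=0, ω_s=1
Stage 1: 15(1−ω_c) = −73(0−ω_c)  ⇒  88ω_c = 15  ⇒  ω_c = 15/88
  ⇒ ω_c¹/ω_s¹ = 15/88
Stage 2: N_ring = 38 + 2·27 = 92
Stage 2: 38(ω_s−ω_c) = −92(ω_r−ω_c),  ω_s=0, ω_r=1
Stage 2: 38(0−ω_c) = −92(1−ω_c)  ⇒  130ω_c = 92  ⇒  ω_c = 46/65
  ⇒ ω_c²/ω_r² = 46/65
Coupling ω_r² = ω_c¹ ⇒ overall = 15/88 × 46/65 = 69/572

69/572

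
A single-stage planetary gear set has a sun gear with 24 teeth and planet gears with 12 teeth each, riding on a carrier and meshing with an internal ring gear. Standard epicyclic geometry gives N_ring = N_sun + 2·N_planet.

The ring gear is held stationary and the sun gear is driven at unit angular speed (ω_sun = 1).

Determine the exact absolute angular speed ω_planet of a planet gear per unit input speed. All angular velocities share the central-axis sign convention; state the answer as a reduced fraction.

-1

N_ring = 24 + 2·12 = 48
24(ω_s−ω_c) = −48(ω_r−ω_c),  ω_r=0, ω_s=1
24(1−ω_c) = −48(0−ω_c)  ⇒  72ω_c = 24  ⇒  ω_c = 1/3
sun–planet: 24·(1−1/3) = −12·(ω_p−ω_c)  ⇒  ω_p−ω_c = −(24/12)·(2/3) = -4/3
ω_p = 1/3 − 4/3 = -1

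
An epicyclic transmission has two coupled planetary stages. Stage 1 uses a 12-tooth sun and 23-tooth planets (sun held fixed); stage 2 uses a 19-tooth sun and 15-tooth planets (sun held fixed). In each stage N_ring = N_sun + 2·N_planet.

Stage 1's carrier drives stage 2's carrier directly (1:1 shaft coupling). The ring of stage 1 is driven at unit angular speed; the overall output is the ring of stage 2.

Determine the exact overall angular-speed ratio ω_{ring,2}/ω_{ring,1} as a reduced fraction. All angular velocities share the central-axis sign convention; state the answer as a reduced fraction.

1972/1715

Stage 1: N_ring = 12 + 2·23 = 58
Stage 1: 12(ω_s−ω_c) = −58(ω_r−ω_c),  ω_s=0, ω_r=1
Stage 1: 12(0−ω_c) = −58(1−ω_c)  ⇒  70ω_c = 58  ⇒  ω_c = 29/35
  ⇒ ω_c¹/ω_r¹ = 29/35
Stage 2: N_ring = 19 + 2·15 = 49
Stage 2: 19(ω_s−ω_c) = −49(ω_r−ω_c),  ω_s=0, ω_c=1
Stage 2: ω_r = 1 − (19/49)(0−1) = 68/49
  ⇒ ω_r²/ω_c² = 68/49
Coupling ω_c² = ω_c¹ ⇒ overall = 29/35 × 68/49 = 1972/1715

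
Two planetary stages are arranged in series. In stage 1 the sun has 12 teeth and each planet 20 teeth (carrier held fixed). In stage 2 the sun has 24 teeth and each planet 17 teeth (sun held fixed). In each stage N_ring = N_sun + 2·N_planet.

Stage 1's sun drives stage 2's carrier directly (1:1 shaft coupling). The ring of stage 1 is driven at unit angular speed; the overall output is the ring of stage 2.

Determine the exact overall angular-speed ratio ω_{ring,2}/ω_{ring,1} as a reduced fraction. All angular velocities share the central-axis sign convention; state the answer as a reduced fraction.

-533/87

Stage 1: N_ring = 12 + 2·20 = 52
Stage 1: 12(ω_s−ω_c) = −52(ω_r−ω_c),  ω_c=0, ω_r=1
Stage 1: ω_s = 0 − (52/12)(1−0) = -13/3
  ⇒ ω_s¹/ω_r¹ = -13/3
Stage 2: N_ring = 24 + 2·17 = 58
Stage 2: 24(ω_s−ω_c) = −58(ω_r−ω_c),  ω_s=0, ω_c=1
Stage 2: ω_r = 1 − (24/58)(0−1) = 41/29
  ⇒ ω_r²/ω_c² = 41/29
Coupling ω_c² = ω_s¹ ⇒ overall = -13/3 × 41/29 = -533/87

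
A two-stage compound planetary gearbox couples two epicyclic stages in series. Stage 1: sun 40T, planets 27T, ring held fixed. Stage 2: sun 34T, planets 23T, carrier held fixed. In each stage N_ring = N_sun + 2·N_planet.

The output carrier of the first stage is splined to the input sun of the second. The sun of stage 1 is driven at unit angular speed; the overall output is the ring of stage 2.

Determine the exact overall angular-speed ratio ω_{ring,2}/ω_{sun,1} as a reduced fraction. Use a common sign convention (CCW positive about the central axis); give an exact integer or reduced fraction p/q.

Stage 1: N_ring = 40 + 2·27 = 94
Stage 1: 40(ω_s−ω_c) = −94(ω_r−ω_c),  ω_r=0, ω_s=1
Stage 1: 40(1−ω_c) = −94(0−ω_c)  ⇒  134ω_c = 40  ⇒  ω_c = 20/67
  ⇒ ω_c¹/ω_s¹ = 20/67
Stage 2: N_ring = 34 + 2·23 = 80
Stage 2: 34(ω_s−ω_c) = −80(ω_r−ω_c),  ω_c=0, ω_s=1
Stage 2: ω_r = 0 − (34/80)(1−0) = -17/40
  ⇒ ω_r²/ω_s² = -17/40
Coupling ω_s² = ω_c¹ ⇒ overall = 20/67 × -17/40 = -17/134

-17/134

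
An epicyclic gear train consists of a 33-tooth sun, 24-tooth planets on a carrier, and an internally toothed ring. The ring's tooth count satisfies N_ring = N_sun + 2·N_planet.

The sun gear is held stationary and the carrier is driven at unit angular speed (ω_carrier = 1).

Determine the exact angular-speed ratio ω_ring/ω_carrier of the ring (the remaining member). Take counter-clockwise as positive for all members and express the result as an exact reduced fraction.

38/27

N_ring = 33 + 2·24 = 81
33(ω_s−ω_c) = −81(ω_r−ω_c),  ω_s=0, ω_c=1
ω_r = 1 − (33/81)(0−1) = 38/27
ω_r/ω_c = 38/27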